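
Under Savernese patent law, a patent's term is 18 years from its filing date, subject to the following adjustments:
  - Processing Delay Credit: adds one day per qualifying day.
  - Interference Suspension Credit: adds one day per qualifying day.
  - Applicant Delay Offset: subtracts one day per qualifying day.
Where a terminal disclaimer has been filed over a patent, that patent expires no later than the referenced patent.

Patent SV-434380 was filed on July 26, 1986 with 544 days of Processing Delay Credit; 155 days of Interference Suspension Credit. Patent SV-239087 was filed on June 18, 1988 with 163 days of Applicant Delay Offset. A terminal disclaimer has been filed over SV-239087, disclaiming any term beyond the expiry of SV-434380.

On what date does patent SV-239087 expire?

January 6, 2006

Natural term of SV-239087:
  Base: filing + 18 years → 18 June 2006.
  Applicant Delay Offset: −163 days → 6 January 2006.
Expiry of referenced patent SV-434380:
  Base: filing + 18 years → 26 July 2004.
  Processing Delay Credit: +544 days → 21 January 2006.
  Interference Suspension Credit: +155 days → 25 June 2006.
Terminal disclaimer: SV-239087 expires on the earlier of 6 January 2006 and 25 June 2006.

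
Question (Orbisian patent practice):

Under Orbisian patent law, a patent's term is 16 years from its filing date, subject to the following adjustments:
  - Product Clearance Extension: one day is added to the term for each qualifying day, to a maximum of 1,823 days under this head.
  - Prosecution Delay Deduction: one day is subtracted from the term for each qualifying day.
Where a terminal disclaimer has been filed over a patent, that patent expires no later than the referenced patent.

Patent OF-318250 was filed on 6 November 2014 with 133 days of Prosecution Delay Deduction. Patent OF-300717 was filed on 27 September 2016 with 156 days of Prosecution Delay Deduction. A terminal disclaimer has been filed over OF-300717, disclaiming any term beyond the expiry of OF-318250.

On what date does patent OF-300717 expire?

Natural term of OF-300717:
  Base: filing + 16 years → 27 September 2032.
  Prosecution Delay Deduction: −156 days → 24 April 2032.
Expiry of referenced patent OF-318250:
  Base: filing + 16 years → 6 November 2030.
  Prosecution Delay Deduction: −133 days → 26 June 2030.
Terminal disclaimer: OF-300717 expires on the earlier of 24 April 2032 and 26 June 2030.

2030-06-26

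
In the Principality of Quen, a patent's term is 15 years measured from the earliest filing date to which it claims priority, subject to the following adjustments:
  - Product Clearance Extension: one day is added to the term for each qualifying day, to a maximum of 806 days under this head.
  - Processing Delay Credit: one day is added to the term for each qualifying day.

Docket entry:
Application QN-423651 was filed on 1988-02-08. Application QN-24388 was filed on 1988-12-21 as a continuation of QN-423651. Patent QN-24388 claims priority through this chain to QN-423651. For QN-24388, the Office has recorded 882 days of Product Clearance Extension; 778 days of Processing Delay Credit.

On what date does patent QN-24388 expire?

Earliest priority filing: 8 February 1988.
Base term: 8 February 1988 + 15 years → 8 February 2003.
Product Clearance Extension: 882 days claimed exceeds the 806-day cap, so +806 days → 24 April 2005.
Processing Delay Credit: +778 days → 11 June 2007.

2007-06-11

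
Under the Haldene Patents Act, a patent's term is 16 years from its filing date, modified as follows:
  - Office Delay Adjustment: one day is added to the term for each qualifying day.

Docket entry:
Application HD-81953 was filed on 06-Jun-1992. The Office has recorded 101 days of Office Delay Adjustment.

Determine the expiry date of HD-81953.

September 15, 2008

Base term: filing date + 16 years → 6 June 2008.
Office Delay Adjustment: +101 days → 15 September 2008.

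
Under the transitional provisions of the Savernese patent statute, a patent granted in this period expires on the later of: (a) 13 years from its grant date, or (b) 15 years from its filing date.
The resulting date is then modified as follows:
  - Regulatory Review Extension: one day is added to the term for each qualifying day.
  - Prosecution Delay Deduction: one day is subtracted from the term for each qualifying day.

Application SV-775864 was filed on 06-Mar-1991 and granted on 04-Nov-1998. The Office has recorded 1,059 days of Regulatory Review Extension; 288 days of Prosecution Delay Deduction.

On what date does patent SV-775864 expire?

2013-12-14

(a) grant + 13 years → 4 November 2011.
(b) filing + 15 years → 6 March 2006.
Later of the two: 4 November 2011.
Regulatory Review Extension: +1059 days → 28 September 2014.
Prosecution Delay Deduction: −288 days → 14 December 2013.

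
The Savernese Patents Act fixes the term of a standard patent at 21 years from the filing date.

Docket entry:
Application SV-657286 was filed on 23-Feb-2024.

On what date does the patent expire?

Filing date + 21 years → 23 February 2045.

2045-02-23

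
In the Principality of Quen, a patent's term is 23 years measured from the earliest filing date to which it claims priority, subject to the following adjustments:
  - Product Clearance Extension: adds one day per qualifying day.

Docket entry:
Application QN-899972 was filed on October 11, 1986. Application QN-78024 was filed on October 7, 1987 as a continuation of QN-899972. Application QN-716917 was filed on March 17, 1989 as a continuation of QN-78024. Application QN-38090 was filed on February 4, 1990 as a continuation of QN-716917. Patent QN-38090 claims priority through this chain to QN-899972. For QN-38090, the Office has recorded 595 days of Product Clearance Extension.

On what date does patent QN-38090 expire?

Earliest priority filing: 11 October 1986.
Base term: 11 October 1986 + 23 years → 11 October 2009.
Product Clearance Extension: +595 days → 29 May 2011.

2011-05-29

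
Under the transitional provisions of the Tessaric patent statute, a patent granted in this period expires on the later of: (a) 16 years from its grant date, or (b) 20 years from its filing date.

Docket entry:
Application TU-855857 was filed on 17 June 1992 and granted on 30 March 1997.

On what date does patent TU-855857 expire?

March 30, 2013

(a) grant + 16 years → 30 March 2013.
(b) filing + 20 years → 17 June 2012.
Later of the two: 30 March 2013.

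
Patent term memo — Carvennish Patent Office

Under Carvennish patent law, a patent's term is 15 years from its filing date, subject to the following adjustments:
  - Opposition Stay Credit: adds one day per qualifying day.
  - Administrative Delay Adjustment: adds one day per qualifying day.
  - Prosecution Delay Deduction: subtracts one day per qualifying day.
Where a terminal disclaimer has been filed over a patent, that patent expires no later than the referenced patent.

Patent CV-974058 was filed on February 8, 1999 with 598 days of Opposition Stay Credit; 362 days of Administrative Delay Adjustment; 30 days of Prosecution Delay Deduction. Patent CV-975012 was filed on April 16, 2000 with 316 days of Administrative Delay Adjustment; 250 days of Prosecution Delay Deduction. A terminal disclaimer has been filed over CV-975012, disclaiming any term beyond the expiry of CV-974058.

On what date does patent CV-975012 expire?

Natural term of CV-975012:
  Base: filing + 15 years → 16 April 2015.
  Administrative Delay Adjustment: +316 days → 26 February 2016.
  Prosecution Delay Deduction: −250 days → 21 June 2015.
Expiry of referenced patent CV-974058:
  Base: filing + 15 years → 8 February 2014.
  Opposition Stay Credit: +598 days → 29 September 2015.
  Administrative Delay Adjustment: +362 days → 25 September 2016.
  Prosecution Delay Deduction: −30 days → 26 August 2016.
Terminal disclaimer: CV-975012 expires on the earlier of 21 June 2015 and 26 August 2016.

2015-06-21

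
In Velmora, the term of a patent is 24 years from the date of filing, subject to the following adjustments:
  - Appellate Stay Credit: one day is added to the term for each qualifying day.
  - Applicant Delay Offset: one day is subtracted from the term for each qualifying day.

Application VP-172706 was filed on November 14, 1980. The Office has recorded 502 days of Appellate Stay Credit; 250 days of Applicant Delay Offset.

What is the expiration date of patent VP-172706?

July 24, 2005

Base term: filing date + 24 years → 14 November 2004.
Appellate Stay Credit: +502 days → 31 March 2006.
Applicant Delay Offset: −250 days → 24 July 2005.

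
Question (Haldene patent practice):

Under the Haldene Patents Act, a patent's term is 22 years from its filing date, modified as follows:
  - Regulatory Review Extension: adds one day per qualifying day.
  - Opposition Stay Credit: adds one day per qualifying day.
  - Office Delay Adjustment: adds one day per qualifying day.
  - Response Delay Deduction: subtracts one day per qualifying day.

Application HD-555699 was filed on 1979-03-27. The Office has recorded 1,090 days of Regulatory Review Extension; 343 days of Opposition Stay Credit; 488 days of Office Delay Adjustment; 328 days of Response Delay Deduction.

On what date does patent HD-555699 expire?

August 6, 2005

Base term: filing date + 22 years → 27 March 2001.
Regulatory Review Extension: +1090 days → 21 March 2004.
Opposition Stay Credit: +343 days → 27 February 2005.
Office Delay Adjustment: +488 days → 30 June 2006.
Response Delay Deduction: −328 days → 6 August 2005.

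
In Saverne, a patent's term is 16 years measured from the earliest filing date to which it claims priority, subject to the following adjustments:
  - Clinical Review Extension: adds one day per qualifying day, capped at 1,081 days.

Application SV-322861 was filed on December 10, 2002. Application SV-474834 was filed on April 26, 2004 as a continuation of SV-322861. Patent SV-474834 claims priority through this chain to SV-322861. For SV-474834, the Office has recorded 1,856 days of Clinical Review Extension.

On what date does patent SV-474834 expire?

2021-11-25

Earliest priority filing: 10 December 2002.
Base term: 10 December 2002 + 16 years → 10 December 2018.
Clinical Review Extension: 1856 days claimed exceeds the 1081-day cap, so +1081 days → 25 November 2021.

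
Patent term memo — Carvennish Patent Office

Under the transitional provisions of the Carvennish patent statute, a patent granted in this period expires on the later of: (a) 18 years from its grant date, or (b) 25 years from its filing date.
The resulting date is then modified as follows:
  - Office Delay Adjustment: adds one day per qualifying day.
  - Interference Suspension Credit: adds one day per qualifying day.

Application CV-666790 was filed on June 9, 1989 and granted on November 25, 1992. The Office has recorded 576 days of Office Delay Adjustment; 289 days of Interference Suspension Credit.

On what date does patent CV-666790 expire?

(a) grant + 18 years → 25 November 2010.
(b) filing + 25 years → 9 June 2014.
Later of the two: 9 June 2014.
Office Delay Adjustment: +576 days → 6 January 2016.
Interference Suspension Credit: +289 days → 21 October 2016.

October 21, 2016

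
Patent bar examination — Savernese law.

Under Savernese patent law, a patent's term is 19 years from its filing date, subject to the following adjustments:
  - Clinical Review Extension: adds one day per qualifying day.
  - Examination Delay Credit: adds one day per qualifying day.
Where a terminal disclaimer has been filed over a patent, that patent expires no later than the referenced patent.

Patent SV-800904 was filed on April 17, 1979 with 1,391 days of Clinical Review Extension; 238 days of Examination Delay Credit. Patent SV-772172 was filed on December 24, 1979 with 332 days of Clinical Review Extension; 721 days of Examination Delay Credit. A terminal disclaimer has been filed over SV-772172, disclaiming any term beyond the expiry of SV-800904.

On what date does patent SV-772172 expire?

2001-11-11

Natural term of SV-772172:
  Base: filing + 19 years → 24 December 1998.
  Clinical Review Extension: +332 days → 21 November 1999.
  Examination Delay Credit: +721 days → 11 November 2001.
Expiry of referenced patent SV-800904:
  Base: filing + 19 years → 17 April 1998.
  Clinical Review Extension: +1391 days → 6 February 2002.
  Examination Delay Credit: +238 days → 2 October 2002.
Terminal disclaimer: SV-772172 expires on the earlier of 11 November 2001 and 2 October 2002.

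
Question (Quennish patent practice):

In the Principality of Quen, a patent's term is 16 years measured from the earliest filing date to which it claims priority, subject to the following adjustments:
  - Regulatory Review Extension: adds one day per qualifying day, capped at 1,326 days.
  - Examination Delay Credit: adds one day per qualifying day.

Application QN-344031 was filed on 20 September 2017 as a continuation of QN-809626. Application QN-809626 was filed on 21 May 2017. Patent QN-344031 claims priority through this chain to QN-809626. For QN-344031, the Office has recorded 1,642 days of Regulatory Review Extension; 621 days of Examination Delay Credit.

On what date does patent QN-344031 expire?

2038-09-19

Earliest priority filing: 21 May 2017.
Base term: 21 May 2017 + 16 years → 21 May 2033.
Regulatory Review Extension: 1642 days claimed exceeds the 1326-day cap, so +1326 days → 6 January 2037.
Examination Delay Credit: +621 days → 19 September 2038.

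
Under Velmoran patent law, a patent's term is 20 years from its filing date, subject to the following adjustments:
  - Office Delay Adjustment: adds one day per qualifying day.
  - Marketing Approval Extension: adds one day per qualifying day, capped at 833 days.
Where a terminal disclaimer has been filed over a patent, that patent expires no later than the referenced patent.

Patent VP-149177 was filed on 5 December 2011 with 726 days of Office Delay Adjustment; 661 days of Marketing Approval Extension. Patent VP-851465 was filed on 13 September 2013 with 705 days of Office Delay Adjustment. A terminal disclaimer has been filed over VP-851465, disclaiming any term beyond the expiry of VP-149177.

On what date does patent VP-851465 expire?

2035-08-19

Natural term of VP-851465:
  Base: filing + 20 years → 13 September 2033.
  Office Delay Adjustment: +705 days → 19 August 2035.
Expiry of referenced patent VP-149177:
  Base: filing + 20 years → 5 December 2031.
  Office Delay Adjustment: +726 days → 30 November 2033.
  Marketing Approval Extension: 661 days (within the 833-day cap) → +661 days → 22 September 2035.
Terminal disclaimer: VP-851465 expires on the earlier of 19 August 2035 and 22 September 2035.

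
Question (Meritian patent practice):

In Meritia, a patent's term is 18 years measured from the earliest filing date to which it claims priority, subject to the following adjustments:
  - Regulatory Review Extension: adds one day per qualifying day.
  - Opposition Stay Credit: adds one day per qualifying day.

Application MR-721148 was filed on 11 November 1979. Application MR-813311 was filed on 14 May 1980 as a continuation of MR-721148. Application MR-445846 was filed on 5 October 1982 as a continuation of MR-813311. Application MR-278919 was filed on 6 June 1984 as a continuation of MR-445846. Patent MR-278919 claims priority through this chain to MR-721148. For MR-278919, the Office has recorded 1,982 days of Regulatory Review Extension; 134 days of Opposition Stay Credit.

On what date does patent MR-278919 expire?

2003-08-28

Earliest priority filing: 11 November 1979.
Base term: 11 November 1979 + 18 years → 11 November 1997.
Regulatory Review Extension: +1982 days → 16 April 2003.
Opposition Stay Credit: +134 days → 28 August 2003.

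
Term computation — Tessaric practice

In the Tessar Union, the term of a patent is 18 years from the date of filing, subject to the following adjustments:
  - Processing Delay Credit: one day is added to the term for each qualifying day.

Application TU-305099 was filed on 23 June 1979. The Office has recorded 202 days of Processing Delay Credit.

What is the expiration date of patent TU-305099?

Base term: filing date + 18 years → 23 June 1997.
Processing Delay Credit: +202 days → 11 January 1998.

1998-01-11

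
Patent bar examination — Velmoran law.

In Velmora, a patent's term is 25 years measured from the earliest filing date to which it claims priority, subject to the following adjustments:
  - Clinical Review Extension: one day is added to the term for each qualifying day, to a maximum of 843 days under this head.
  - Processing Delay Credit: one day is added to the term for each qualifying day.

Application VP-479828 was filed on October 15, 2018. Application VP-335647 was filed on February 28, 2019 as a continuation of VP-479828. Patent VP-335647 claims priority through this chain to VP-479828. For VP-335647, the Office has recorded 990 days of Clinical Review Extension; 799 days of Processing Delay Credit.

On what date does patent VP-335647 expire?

Earliest priority filing: 15 October 2018.
Base term: 15 October 2018 + 25 years → 15 October 2043.
Clinical Review Extension: 990 days claimed exceeds the 843-day cap, so +843 days → 4 February 2046.
Processing Delay Credit: +799 days → 13 April 2048.

April 13, 2048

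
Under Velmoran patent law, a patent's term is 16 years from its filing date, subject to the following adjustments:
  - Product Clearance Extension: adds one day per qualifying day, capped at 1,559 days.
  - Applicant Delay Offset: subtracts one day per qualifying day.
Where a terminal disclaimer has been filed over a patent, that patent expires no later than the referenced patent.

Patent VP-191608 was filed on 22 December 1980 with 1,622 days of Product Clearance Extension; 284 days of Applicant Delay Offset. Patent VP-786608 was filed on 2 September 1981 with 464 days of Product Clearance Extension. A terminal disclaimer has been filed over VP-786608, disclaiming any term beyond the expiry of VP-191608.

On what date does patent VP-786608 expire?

Natural term of VP-786608:
  Base: filing + 16 years → 2 September 1997.
  Product Clearance Extension: 464 days (within the 1559-day cap) → +464 days → 10 December 1998.
Expiry of referenced patent VP-191608:
  Base: filing + 16 years → 22 December 1996.
  Product Clearance Extension: 1622 days claimed exceeds the 1559-day cap, so +1559 days → 30 March 2001.
  Applicant Delay Offset: −284 days → 19 June 2000.
Terminal disclaimer: VP-786608 expires on the earlier of 10 December 1998 and 19 June 2000.

December 10, 1998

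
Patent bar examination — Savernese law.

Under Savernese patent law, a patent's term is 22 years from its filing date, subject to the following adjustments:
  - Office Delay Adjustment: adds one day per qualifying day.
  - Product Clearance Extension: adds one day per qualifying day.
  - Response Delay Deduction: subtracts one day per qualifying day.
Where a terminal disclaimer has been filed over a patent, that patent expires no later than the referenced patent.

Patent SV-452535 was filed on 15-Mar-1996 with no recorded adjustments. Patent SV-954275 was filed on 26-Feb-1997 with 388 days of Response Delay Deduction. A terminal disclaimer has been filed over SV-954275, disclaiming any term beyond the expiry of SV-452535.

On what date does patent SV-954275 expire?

February 3, 2018

Natural term of SV-954275:
  Base: filing + 22 years → 26 February 2019.
  Response Delay Deduction: −388 days → 3 February 2018.
Expiry of referenced patent SV-452535:
  Base: filing + 22 years → 15 March 2018.
Terminal disclaimer: SV-954275 expires on the earlier of 3 February 2018 and 15 March 2018.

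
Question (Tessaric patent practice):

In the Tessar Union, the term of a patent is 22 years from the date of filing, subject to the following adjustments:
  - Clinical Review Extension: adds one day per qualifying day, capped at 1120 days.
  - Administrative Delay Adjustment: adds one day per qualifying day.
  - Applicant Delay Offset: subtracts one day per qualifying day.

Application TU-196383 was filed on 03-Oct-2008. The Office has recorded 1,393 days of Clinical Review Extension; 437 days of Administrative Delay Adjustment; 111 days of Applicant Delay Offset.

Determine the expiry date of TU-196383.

2034-09-18

Base term: filing date + 22 years → 3 October 2030.
Clinical Review Extension: 1393 days claimed exceeds the 1120-day cap, so +1120 days → 27 October 2033.
Administrative Delay Adjustment: +437 days → 7 January 2035.
Applicant Delay Offset: −111 days → 18 September 2034.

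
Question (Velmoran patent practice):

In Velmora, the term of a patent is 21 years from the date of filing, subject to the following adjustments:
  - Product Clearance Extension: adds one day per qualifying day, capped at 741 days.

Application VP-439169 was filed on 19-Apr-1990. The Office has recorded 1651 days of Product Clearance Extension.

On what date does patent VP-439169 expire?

2013-04-29

Base term: filing date + 21 years → 19 April 2011.
Product Clearance Extension: 1651 days claimed exceeds the 741-day cap, so +741 days → 29 April 2013.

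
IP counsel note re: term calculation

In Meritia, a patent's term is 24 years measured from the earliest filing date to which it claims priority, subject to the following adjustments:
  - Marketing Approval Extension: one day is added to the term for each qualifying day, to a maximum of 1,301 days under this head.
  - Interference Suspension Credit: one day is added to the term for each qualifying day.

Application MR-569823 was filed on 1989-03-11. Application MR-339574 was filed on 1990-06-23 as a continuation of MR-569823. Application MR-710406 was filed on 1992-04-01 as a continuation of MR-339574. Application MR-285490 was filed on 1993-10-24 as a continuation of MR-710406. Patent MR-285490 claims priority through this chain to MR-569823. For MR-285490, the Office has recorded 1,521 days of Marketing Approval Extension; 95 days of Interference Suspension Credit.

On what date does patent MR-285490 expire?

Earliest priority filing: 11 March 1989.
Base term: 11 March 1989 + 24 years → 11 March 2013.
Marketing Approval Extension: 1521 days claimed exceeds the 1301-day cap, so +1301 days → 2 October 2016.
Interference Suspension Credit: +95 days → 5 January 2017.

January 5, 2017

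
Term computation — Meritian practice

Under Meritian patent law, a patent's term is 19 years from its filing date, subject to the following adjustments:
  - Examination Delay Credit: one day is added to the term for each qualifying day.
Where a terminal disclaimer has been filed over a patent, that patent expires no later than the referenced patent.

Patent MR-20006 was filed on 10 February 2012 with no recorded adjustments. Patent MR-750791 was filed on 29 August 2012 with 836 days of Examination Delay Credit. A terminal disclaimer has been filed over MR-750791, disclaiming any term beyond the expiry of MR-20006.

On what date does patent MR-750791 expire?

February 10, 2031

Natural term of MR-750791:
  Base: filing + 19 years → 29 August 2031.
  Examination Delay Credit: +836 days → 12 December 2033.
Expiry of referenced patent MR-20006:
  Base: filing + 19 years → 10 February 2031.
Terminal disclaimer: MR-750791 expires on the earlier of 12 December 2033 and 10 February 2031.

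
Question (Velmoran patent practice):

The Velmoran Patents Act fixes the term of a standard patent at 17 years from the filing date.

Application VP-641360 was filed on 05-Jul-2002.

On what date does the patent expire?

Filing date + 17 years → 5 July 2019.

July 5, 2019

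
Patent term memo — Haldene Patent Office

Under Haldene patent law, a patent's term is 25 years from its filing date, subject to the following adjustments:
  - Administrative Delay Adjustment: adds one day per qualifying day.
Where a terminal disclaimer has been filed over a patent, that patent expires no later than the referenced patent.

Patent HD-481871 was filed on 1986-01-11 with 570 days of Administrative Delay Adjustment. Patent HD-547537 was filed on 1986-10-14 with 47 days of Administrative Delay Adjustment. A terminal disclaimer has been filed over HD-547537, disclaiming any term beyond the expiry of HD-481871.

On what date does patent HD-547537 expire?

Natural term of HD-547537:
  Base: filing + 25 years → 14 October 2011.
  Administrative Delay Adjustment: +47 days → 30 November 2011.
Expiry of referenced patent HD-481871:
  Base: filing + 25 years → 11 January 2011.
  Administrative Delay Adjustment: +570 days → 3 August 2012.
Terminal disclaimer: HD-547537 expires on the earlier of 30 November 2011 and 3 August 2012.

2011-11-30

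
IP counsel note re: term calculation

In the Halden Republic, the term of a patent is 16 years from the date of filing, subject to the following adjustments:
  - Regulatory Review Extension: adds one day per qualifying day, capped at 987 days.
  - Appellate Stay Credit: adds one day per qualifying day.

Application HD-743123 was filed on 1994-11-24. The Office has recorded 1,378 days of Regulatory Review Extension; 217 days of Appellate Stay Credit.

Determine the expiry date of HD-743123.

March 12, 2014

Base term: filing date + 16 years → 24 November 2010.
Regulatory Review Extension: 1378 days claimed exceeds the 987-day cap, so +987 days → 7 August 2013.
Appellate Stay Credit: +217 days → 12 March 2014.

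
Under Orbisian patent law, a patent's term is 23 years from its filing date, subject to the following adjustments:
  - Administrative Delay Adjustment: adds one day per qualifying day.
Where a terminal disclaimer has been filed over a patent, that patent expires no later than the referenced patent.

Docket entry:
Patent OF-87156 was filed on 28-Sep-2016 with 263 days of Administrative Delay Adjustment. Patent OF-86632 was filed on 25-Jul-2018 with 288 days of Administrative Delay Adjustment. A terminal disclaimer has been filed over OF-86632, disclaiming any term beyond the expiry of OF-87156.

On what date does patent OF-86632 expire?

June 17, 2040

Natural term of OF-86632:
  Base: filing + 23 years → 25 July 2041.
  Administrative Delay Adjustment: +288 days → 9 May 2042.
Expiry of referenced patent OF-87156:
  Base: filing + 23 years → 28 September 2039.
  Administrative Delay Adjustment: +263 days → 17 June 2040.
Terminal disclaimer: OF-86632 expires on the earlier of 9 May 2042 and 17 June 2040.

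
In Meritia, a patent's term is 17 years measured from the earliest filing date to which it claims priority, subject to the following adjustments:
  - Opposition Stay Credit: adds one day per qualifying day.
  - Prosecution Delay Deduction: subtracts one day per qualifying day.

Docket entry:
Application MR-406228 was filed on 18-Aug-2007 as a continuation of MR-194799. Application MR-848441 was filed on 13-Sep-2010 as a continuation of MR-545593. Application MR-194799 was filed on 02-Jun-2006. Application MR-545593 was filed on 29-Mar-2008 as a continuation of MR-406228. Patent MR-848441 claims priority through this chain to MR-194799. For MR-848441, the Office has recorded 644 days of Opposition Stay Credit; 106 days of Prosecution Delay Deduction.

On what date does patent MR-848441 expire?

2024-11-21

Earliest priority filing: 2 June 2006.
Base term: 2 June 2006 + 17 years → 2 June 2023.
Opposition Stay Credit: +644 days → 7 March 2025.
Prosecution Delay Deduction: −106 days → 21 November 2024.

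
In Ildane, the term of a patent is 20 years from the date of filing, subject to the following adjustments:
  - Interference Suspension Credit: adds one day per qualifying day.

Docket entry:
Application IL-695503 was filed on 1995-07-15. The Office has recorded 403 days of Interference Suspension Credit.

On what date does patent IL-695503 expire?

Base term: filing date + 20 years → 15 July 2015.
Interference Suspension Credit: +403 days → 21 August 2016.

2016-08-21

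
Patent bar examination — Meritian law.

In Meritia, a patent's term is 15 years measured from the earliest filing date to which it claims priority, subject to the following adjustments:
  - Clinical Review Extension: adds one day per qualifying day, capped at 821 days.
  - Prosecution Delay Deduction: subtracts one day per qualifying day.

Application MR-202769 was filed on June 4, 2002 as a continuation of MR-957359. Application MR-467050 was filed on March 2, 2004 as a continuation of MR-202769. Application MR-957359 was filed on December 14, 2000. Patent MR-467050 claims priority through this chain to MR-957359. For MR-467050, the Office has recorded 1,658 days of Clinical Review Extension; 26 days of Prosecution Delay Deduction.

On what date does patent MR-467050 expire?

February 16, 2018

Earliest priority filing: 14 December 2000.
Base term: 14 December 2000 + 15 years → 14 December 2015.
Clinical Review Extension: 1658 days claimed exceeds the 821-day cap, so +821 days → 14 March 2018.
Prosecution Delay Deduction: −26 days → 16 February 2018.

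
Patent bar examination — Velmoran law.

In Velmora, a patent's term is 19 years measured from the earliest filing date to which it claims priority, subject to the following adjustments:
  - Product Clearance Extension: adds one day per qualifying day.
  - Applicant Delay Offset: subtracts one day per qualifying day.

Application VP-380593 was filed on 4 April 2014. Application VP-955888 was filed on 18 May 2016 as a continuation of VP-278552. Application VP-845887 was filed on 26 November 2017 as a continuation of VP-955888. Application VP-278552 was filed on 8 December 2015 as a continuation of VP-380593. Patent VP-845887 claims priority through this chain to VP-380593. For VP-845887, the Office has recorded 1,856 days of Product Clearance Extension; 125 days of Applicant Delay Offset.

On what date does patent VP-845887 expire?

2037-12-30

Earliest priority filing: 4 April 2014.
Base term: 4 April 2014 + 19 years → 4 April 2033.
Product Clearance Extension: +1856 days → 4 May 2038.
Applicant Delay Offset: −125 days → 30 December 2037.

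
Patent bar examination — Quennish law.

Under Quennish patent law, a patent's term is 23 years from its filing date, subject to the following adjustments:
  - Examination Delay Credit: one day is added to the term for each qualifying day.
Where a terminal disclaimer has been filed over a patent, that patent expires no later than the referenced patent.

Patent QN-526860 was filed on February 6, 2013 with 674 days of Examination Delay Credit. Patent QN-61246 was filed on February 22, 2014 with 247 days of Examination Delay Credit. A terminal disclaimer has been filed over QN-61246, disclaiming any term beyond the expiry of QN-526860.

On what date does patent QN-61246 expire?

Natural term of QN-61246:
  Base: filing + 23 years → 22 February 2037.
  Examination Delay Credit: +247 days → 27 October 2037.
Expiry of referenced patent QN-526860:
  Base: filing + 23 years → 6 February 2036.
  Examination Delay Credit: +674 days → 11 December 2037.
Terminal disclaimer: QN-61246 expires on the earlier of 27 October 2037 and 11 December 2037.

October 27, 2037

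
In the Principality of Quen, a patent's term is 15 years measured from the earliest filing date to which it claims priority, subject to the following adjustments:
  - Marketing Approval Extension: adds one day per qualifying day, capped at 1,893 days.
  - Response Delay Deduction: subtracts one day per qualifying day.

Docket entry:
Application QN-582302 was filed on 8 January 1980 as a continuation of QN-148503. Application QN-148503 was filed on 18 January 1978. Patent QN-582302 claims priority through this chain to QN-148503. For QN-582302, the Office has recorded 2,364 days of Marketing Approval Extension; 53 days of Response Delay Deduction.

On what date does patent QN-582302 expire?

Earliest priority filing: 18 January 1978.
Base term: 18 January 1978 + 15 years → 18 January 1993.
Marketing Approval Extension: 2364 days claimed exceeds the 1893-day cap, so +1893 days → 26 March 1998.
Response Delay Deduction: −53 days → 1 February 1998.

February 1, 1998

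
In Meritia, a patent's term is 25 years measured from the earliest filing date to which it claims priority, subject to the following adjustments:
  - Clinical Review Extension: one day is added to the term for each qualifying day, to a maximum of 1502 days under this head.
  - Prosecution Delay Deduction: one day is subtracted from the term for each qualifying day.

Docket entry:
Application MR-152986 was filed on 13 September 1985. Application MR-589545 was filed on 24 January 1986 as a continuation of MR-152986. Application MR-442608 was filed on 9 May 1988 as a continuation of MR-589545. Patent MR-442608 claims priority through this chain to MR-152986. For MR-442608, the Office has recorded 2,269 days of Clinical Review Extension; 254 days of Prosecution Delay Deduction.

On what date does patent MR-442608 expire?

2014-02-12

Earliest priority filing: 13 September 1985.
Base term: 13 September 1985 + 25 years → 13 September 2010.
Clinical Review Extension: 2269 days claimed exceeds the 1502-day cap, so +1502 days → 24 October 2014.
Prosecution Delay Deduction: −254 days → 12 February 2014.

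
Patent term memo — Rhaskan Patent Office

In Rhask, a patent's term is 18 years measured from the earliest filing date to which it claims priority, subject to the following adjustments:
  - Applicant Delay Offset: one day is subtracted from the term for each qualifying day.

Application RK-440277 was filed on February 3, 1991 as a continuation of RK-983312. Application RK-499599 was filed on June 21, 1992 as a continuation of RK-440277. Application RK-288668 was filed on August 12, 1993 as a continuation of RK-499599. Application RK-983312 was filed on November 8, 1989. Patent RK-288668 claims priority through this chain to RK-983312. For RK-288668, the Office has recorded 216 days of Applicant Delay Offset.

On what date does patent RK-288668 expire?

Earliest priority filing: 8 November 1989.
Base term: 8 November 1989 + 18 years → 8 November 2007.
Applicant Delay Offset: −216 days → 6 April 2007.

2007-04-06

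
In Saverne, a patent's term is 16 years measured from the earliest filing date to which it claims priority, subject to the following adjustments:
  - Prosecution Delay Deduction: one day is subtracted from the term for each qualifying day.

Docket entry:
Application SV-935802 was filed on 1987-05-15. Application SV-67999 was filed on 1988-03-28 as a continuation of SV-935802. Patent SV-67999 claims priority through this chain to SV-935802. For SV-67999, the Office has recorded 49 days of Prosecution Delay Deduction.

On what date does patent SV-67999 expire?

March 27, 2003

Earliest priority filing: 15 May 1987.
Base term: 15 May 1987 + 16 years → 15 May 2003.
Prosecution Delay Deduction: −49 days → 27 March 2003.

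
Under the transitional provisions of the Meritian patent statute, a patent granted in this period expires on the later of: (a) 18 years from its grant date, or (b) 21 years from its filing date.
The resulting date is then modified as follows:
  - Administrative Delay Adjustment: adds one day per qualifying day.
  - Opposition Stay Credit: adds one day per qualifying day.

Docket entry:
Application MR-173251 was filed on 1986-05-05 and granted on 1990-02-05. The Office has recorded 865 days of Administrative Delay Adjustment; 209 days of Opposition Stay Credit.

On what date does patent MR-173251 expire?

January 14, 2011

(a) grant + 18 years → 5 February 2008.
(b) filing + 21 years → 5 May 2007.
Later of the two: 5 February 2008.
Administrative Delay Adjustment: +865 days → 19 June 2010.
Opposition Stay Credit: +209 days → 14 January 2011.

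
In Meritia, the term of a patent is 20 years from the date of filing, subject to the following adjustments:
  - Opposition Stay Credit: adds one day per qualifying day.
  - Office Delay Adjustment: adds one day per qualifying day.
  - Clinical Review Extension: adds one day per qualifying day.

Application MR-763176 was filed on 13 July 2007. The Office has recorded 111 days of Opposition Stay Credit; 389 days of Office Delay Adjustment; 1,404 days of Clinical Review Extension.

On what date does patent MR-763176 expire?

Base term: filing date + 20 years → 13 July 2027.
Opposition Stay Credit: +111 days → 1 November 2027.
Office Delay Adjustment: +389 days → 24 November 2028.
Clinical Review Extension: +1404 days → 28 September 2032.

2032-09-28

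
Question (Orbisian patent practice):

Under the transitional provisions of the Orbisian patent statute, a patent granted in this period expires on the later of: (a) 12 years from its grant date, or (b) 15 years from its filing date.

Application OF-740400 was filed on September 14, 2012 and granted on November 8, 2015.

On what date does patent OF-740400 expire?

2027-11-08

(a) grant + 12 years → 8 November 2027.
(b) filing + 15 years → 14 September 2027.
Later of the two: 8 November 2027.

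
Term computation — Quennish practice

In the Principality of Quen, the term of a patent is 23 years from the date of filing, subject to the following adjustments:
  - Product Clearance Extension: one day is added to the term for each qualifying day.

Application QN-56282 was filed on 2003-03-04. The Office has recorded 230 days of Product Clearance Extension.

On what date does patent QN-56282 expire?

October 20, 2026

Base term: filing date + 23 years → 4 March 2026.
Product Clearance Extension: +230 days → 20 October 2026.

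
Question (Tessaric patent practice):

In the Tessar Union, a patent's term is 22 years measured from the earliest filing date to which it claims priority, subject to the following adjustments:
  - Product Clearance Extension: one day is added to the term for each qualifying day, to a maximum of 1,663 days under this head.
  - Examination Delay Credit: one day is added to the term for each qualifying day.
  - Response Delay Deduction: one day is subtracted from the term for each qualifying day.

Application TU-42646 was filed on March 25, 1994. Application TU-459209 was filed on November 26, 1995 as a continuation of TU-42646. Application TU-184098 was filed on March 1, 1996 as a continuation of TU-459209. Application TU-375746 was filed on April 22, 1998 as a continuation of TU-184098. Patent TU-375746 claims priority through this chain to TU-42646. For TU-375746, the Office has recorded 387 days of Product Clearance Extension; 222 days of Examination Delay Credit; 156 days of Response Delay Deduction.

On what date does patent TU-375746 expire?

2017-06-21

Earliest priority filing: 25 March 1994.
Base term: 25 March 1994 + 22 years → 25 March 2016.
Product Clearance Extension: 387 days (within the 1663-day cap) → +387 days → 16 April 2017.
Examination Delay Credit: +222 days → 24 November 2017.
Response Delay Deduction: −156 days → 21 June 2017.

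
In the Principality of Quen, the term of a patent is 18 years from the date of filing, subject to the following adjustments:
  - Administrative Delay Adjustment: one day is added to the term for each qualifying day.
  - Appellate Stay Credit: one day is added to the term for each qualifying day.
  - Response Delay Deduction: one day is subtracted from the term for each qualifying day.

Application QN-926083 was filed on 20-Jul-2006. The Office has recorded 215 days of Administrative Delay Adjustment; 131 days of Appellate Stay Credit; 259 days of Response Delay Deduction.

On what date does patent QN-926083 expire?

Base term: filing date + 18 years → 20 July 2024.
Administrative Delay Adjustment: +215 days → 20 February 2025.
Appellate Stay Credit: +131 days → 1 July 2025.
Response Delay Deduction: −259 days → 15 October 2024.

October 15, 2024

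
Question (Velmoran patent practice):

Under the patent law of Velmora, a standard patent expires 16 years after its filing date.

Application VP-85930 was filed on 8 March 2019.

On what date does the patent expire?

Filing date + 16 years → 8 March 2035.

March 8, 2035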